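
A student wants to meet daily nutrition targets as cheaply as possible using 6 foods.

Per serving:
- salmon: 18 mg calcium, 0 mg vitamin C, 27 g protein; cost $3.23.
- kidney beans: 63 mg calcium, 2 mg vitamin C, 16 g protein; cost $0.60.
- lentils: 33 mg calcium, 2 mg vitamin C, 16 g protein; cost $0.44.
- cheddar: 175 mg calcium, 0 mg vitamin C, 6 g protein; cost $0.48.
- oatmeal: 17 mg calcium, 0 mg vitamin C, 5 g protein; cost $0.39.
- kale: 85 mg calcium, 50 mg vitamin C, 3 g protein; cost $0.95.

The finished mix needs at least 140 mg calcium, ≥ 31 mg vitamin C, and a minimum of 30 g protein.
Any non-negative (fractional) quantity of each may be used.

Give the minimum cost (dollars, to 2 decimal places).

$1.37

This is a linear program. Let x1 = servings of salmon, x2 = servings of kidney beans, x3 = servings of lentils, x4 = servings of cheddar, x5 = servings of oatmeal, x6 = servings of kale.
min 3.23x1 + 0.6x2 + 0.44x3 + 0.48x4 + 0.39x5 + 0.95x6 subject to:
  18x1 + 63x2 + 33x3 + 175x4 + 17x5 + 85x6 ≥ 140   (calcium)
  2x2 + 2x3 + 50x6 ≥ 31   (vitamin C)
  27x1 + 16x2 + 16x3 + 6x4 + 5x5 + 3x6 ≥ 30   (protein)
  x1, x2, x3, x4, x5, x6 ≥ 0.
The optimal basis is {lentils, cheddar, kale}; salmon, kidney beans, oatmeal drop out. There the calcium, vitamin C, protein constraints are tight.
Optimal quantities: lentils = 1.692 servings, cheddar = 0.2127 servings, kale = 0.5523 servings.
Hence cost = 0.44·1.692 + 0.48·0.2127 + 0.95·0.5523 = $1.3713.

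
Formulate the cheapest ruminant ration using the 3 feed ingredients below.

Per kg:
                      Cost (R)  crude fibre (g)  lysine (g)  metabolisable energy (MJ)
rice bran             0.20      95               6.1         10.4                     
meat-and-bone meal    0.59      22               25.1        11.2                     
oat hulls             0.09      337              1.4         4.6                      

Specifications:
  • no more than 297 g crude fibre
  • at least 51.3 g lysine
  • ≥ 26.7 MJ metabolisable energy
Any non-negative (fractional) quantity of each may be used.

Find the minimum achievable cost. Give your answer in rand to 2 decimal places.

Let x1 = kg of rice bran, x2 = kg of meat-and-bone meal, x3 = kg of oat hulls.
Minimize 0.2x1 + 0.59x2 + 0.09x3 s.t.:
  95x1 + 22x2 + 337x3 ≤ 297   (crude fibre)
  6.1x1 + 25.1x2 + 1.4x3 ≥ 51.3   (lysine)
  10.4x1 + 11.2x2 + 4.6x3 ≥ 26.7   (metabolisable energy)
  x1, x2, x3 ≥ 0.
The minimum-cost mix takes nothing from oat hulls — only rice bran, meat-and-bone meal. Binding constraints: lysine and metabolisable energy.
Optimal quantities: rice bran = 0.4961 kg, meat-and-bone meal = 1.923 kg.
Total cost: 0.2·0.4961 + 0.59·1.923 = 1.2338.

R1.23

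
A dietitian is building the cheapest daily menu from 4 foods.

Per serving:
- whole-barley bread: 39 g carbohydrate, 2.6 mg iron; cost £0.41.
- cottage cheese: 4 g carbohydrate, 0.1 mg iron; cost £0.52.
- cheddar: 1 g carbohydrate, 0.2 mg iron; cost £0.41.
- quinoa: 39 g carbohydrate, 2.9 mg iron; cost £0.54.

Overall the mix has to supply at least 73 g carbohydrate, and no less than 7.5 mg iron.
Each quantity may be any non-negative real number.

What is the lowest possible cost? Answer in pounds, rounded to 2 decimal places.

Let x1 = servings of whole-barley bread, x2 = servings of cottage cheese, x3 = servings of cheddar, x4 = servings of quinoa.
Minimize 0.41x1 + 0.52x2 + 0.41x3 + 0.54x4 with:
  39x1 + 4x2 + 1x3 + 39x4 ≥ 73   (carbohydrate)
  2.6x1 + 0.1x2 + 0.2x3 + 2.9x4 ≥ 7.5   (iron)
  x1, x2, x3, x4 ≥ 0.
The cheapest feasible vertex uses only whole-barley bread; cottage cheese, cheddar, quinoa are not used. There the iron constraint is tight.
That vertex is x1 = 2.885.
Hence cost = 0.41·2.885 = £1.1829.

£1.18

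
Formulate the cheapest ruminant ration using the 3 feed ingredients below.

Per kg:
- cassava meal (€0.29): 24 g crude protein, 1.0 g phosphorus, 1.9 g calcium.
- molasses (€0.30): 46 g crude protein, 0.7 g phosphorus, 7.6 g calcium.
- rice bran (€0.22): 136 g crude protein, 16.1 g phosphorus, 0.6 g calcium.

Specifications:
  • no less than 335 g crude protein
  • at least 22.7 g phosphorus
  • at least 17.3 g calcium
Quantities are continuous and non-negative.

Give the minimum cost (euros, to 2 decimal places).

Let x1 = kg of cassava meal, x2 = kg of molasses, x3 = kg of rice bran.
min 0.29x1 + 0.3x2 + 0.22x3 subject to:
  24x1 + 46x2 + 136x3 ≥ 335   (crude protein)
  1x1 + 0.7x2 + 16.1x3 ≥ 22.7   (phosphorus)
  1.9x1 + 7.6x2 + 0.6x3 ≥ 17.3   (calcium)
  x1, x2, x3 ≥ 0.
The minimum-cost mix takes nothing from cassava meal — only molasses, rice bran. There the crude protein and calcium constraints are tight.
Optimal quantities: molasses = 2.139 kg, rice bran = 1.74 kg.
Objective = 0.3·2.139 + 0.22·1.74 = 1.0245.

€1.02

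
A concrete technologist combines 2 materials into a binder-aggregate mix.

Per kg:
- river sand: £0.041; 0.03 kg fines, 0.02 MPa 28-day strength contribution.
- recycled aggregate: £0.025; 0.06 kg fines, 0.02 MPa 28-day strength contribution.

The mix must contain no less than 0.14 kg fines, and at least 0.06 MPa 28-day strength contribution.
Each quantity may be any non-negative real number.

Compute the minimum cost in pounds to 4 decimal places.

£0.0750

Treat it as an LP. Let x1 = kg of river sand, x2 = kg of recycled aggregate.
min 0.041x1 + 0.025x2 subject to:
  0.03x1 + 0.06x2 ≥ 0.14   (fines)
  0.02x1 + 0.02x2 ≥ 0.06   (28-day strength contribution)
  x1, x2 ≥ 0.
The minimum-cost mix takes nothing from river sand — only recycled aggregate. Binding constraint: 28-day strength contribution.
That vertex is x2 = 3.
Cost = 0.025·3 = 0.075000.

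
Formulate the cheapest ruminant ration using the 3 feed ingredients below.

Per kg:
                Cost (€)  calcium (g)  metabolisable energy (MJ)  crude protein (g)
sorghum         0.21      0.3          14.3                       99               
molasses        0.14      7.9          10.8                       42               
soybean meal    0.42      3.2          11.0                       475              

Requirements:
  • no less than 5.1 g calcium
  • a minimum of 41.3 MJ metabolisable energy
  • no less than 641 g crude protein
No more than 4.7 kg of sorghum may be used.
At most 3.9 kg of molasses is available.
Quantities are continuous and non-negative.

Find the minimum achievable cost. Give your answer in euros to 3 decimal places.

€0.837

Let x1 = kg of sorghum, x2 = kg of molasses, x3 = kg of soybean meal.
min 0.21x1 + 0.14x2 + 0.42x3 s.t.:
  0.3x1 + 7.9x2 + 3.2x3 ≥ 5.1   (calcium)
  14.3x1 + 10.8x2 + 11x3 ≥ 41.3   (metabolisable energy)
  99x1 + 42x2 + 475x3 ≥ 641   (crude protein)
  x1 ≤ 4.7
  x2 ≤ 3.9
  x1, x2, x3 ≥ 0.
All 3 inputs are positive at the optimum. Binding constraints: calcium, metabolisable energy, crude protein.
That vertex is x1 = 2.039, x2 = 0.2008, x3 = 0.9068.
Hence cost = 0.21·2.039 + 0.14·0.2008 + 0.42·0.9068 = €0.83716.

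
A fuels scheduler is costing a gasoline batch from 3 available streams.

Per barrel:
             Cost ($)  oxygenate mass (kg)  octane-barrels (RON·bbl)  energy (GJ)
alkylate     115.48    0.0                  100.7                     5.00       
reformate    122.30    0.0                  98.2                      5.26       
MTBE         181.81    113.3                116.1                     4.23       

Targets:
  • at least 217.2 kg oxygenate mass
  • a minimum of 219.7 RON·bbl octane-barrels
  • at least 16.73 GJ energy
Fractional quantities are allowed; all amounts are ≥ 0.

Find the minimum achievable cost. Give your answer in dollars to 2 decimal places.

Let x1 = barrels of alkylate, x2 = barrels of reformate, x3 = barrels of MTBE.
min 115.48x1 + 122.3x2 + 181.81x3 s.t.:
  113.3x3 ≥ 217.2   (oxygenate mass)
  100.7x1 + 98.2x2 + 116.1x3 ≥ 219.7   (octane-barrels)
  5x1 + 5.26x2 + 4.23x3 ≥ 16.73   (energy)
  x1, x2, x3 ≥ 0.
The cheapest feasible vertex uses only alkylate, MTBE; reformate is not used. The oxygenate mass and energy requirements are met with equality.
Optimal quantities: alkylate = 1.724189 barrels, MTBE = 1.917034 barrels.
Hence cost = 115.48·1.724189 + 181.81·1.917034 = $547.6453.

$547.65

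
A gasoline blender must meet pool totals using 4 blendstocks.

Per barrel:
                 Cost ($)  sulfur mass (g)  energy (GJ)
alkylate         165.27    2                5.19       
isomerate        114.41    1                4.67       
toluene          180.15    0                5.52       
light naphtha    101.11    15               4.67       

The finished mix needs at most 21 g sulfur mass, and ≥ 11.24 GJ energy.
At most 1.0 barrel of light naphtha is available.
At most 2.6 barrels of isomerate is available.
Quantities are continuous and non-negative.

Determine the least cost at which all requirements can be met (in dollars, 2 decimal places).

$262.07

Let x1 = barrels of alkylate, x2 = barrels of isomerate, x3 = barrels of toluene, x4 = barrels of light naphtha.
Minimize 165.27x1 + 114.41x2 + 180.15x3 + 101.11x4 subject to:
  2x1 + 1x2 + 15x4 ≤ 21   (sulfur mass)
  5.19x1 + 4.67x2 + 5.52x3 + 4.67x4 ≥ 11.24   (energy)
  x4 ≤ 1
  x2 ≤ 2.6
  x1, x2, x3, x4 ≥ 0.
The cheapest feasible vertex uses only isomerate, light naphtha; alkylate, toluene are not used. The energy and the light naphtha cap requirements are met with equality.
Solving gives x2 = 1.4069, x4 = 1.
Cost = 114.41·1.4069 + 101.11·1 = 262.0734.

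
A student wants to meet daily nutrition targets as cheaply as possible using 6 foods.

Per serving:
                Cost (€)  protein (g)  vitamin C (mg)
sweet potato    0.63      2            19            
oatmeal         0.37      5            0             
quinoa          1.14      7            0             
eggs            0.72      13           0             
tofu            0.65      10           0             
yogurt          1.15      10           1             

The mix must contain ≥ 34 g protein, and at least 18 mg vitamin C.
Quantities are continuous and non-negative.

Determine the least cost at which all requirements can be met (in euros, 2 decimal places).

Let x1 = servings of sweet potato, x2 = servings of oatmeal, x3 = servings of quinoa, x4 = servings of eggs, x5 = servings of tofu, x6 = servings of yogurt.
Minimise 0.63x1 + 0.37x2 + 1.14x3 + 0.72x4 + 0.65x5 + 1.15x6 s.t.:
  2x1 + 5x2 + 7x3 + 13x4 + 10x5 + 10x6 ≥ 34   (protein)
  19x1 + 1x6 ≥ 18   (vitamin C)
  x1, x2, x3, x4, x5, x6 ≥ 0.
At the optimum only sweet potato, eggs are positive (oatmeal, quinoa, tofu, yogurt = 0). The protein and vitamin C requirements are met with equality.
That vertex is x1 = 0.94737, x4 = 2.4696.
Cost = 0.63·0.94737 + 0.72·2.4696 = 2.37496.

€2.37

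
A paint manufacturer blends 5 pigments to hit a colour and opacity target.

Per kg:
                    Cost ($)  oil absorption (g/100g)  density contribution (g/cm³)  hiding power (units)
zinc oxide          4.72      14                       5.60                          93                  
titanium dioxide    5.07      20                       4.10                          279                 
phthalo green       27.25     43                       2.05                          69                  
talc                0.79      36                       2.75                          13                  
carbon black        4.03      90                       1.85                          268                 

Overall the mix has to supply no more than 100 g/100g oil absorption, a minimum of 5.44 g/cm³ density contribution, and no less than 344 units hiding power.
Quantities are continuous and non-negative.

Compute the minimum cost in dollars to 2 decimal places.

$6.06

Let x1 = kg of zinc oxide, x2 = kg of titanium dioxide, x3 = kg of phthalo green, x4 = kg of talc, x5 = kg of carbon black.
Minimize 4.72x1 + 5.07x2 + 27.25x3 + 0.79x4 + 4.03x5 with:
  14x1 + 20x2 + 43x3 + 36x4 + 90x5 ≤ 100   (oil absorption)
  5.6x1 + 4.1x2 + 2.05x3 + 2.75x4 + 1.85x5 ≥ 5.44   (density contribution)
  93x1 + 279x2 + 69x3 + 13x4 + 268x5 ≥ 344   (hiding power)
  x1, x2, x3, x4, x5 ≥ 0.
The optimal basis is {titanium dioxide, talc, carbon black}; zinc oxide, phthalo green drop out. The oil absorption, density contribution, hiding power requirements are met with equality.
So titanium dioxide = 0.5221 kg, talc = 0.7256 kg, carbon black = 0.7048 kg.
Total cost: 5.07·0.5221 + 0.79·0.7256 + 4.03·0.7048 = 6.0606.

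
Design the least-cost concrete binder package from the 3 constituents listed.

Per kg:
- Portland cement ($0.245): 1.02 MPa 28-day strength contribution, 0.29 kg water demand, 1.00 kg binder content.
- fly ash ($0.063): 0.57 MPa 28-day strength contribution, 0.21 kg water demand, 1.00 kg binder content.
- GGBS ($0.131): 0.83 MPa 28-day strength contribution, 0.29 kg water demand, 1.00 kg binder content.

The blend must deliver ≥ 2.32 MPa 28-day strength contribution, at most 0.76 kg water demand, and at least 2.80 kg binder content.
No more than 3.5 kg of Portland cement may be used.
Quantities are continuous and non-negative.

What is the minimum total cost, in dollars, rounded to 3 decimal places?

$0.402

Treat it as an LP. Let x1 = kg of Portland cement, x2 = kg of fly ash, x3 = kg of GGBS.
Minimize 0.245x1 + 0.063x2 + 0.131x3 subject to:
  1.02x1 + 0.57x2 + 0.83x3 ≥ 2.32   (28-day strength contribution)
  0.29x1 + 0.21x2 + 0.29x3 ≤ 0.76   (water demand)
  1x1 + 1x2 + 1x3 ≥ 2.8   (binder content)
  x1 ≤ 3.5
  x1, x2, x3 ≥ 0.
The cheapest feasible vertex uses only Portland cement, fly ash; GGBS is not used. The 28-day strength contribution and water demand requirements are met with equality.
Optimal quantities: Portland cement = 1.104 kg, fly ash = 2.094 kg.
Cost = 0.245·1.104 + 0.063·2.094 = 0.40240.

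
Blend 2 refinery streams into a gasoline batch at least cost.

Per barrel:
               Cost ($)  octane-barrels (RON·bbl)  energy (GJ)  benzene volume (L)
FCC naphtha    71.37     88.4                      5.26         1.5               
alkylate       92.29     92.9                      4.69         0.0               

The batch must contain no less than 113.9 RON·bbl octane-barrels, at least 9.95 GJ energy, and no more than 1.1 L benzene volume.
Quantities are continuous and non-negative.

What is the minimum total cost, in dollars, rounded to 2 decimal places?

This is a linear program. Let x1 = barrels of FCC naphtha, x2 = barrels of alkylate.
Minimise 71.37x1 + 92.29x2 with:
  88.4x1 + 92.9x2 ≥ 113.9   (octane-barrels)
  5.26x1 + 4.69x2 ≥ 9.95   (energy)
  1.5x1 ≤ 1.1   (benzene volume)
  x1, x2 ≥ 0.
Both inputs are positive at the optimum. Binding constraints: energy and benzene volume.
Optimal quantities: FCC naphtha = 0.73333 barrels, alkylate = 1.2991 barrels.
Cost = 71.37·0.73333 + 92.29·1.2991 = 172.2317.

$172.23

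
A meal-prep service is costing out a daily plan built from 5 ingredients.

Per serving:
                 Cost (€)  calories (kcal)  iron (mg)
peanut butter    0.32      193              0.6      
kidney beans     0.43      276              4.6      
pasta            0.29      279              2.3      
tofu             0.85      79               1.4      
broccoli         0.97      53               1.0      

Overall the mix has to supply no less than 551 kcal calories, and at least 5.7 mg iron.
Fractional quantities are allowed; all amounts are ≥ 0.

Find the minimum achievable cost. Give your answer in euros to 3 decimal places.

Let x1 = servings of peanut butter, x2 = servings of kidney beans, x3 = servings of pasta, x4 = servings of tofu, x5 = servings of broccoli.
Minimise 0.32x1 + 0.43x2 + 0.29x3 + 0.85x4 + 0.97x5 s.t.:
  193x1 + 276x2 + 279x3 + 79x4 + 53x5 ≥ 551   (calories)
  0.6x1 + 4.6x2 + 2.3x3 + 1.4x4 + 1x5 ≥ 5.7   (iron)
  x1, x2, x3, x4, x5 ≥ 0.
At the optimum only kidney beans, pasta are positive (peanut butter, tofu, broccoli = 0). Binding constraints: calories and iron.
So kidney beans = 0.498 servings, pasta = 1.482 servings.
Cost = 0.43·0.498 + 0.29·1.482 = 0.64392.

€0.644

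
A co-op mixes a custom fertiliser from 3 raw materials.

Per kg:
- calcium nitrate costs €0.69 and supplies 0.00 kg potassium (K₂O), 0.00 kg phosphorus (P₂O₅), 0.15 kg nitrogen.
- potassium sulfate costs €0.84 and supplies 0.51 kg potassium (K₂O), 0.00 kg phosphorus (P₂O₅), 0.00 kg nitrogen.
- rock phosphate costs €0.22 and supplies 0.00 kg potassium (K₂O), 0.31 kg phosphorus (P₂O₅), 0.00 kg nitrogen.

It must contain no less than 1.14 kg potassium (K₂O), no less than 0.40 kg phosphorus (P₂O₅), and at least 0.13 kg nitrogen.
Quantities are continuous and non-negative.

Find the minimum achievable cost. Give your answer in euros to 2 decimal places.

Set it up as a linear program. Let x1 = kg of calcium nitrate, x2 = kg of potassium sulfate, x3 = kg of rock phosphate.
Minimise 0.69x1 + 0.84x2 + 0.22x3 subject to:
  0.51x2 ≥ 1.14   (potassium (K₂O))
  0.31x3 ≥ 0.4   (phosphorus (P₂O₅))
  0.15x1 ≥ 0.13   (nitrogen)
  x1, x2, x3 ≥ 0.
The optimal mix uses every input. There the potassium (K₂O), phosphorus (P₂O₅), nitrogen constraints are tight.
That vertex is x1 = 0.8667, x2 = 2.235, x3 = 1.29.
Cost = 0.69·0.8667 + 0.84·2.235 + 0.22·1.29 = 2.7592.

€2.76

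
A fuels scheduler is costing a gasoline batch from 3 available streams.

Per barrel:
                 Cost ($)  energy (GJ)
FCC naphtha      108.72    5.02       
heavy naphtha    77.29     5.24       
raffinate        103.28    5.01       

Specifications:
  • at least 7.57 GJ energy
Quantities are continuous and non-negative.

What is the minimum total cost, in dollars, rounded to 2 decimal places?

$111.66

This is a linear program. Let x1 = barrels of FCC naphtha, x2 = barrels of heavy naphtha, x3 = barrels of raffinate.
Minimise 108.72x1 + 77.29x2 + 103.28x3 s.t.:
  5.02x1 + 5.24x2 + 5.01x3 ≥ 7.57   (energy)
  x1, x2, x3 ≥ 0.
The minimum-cost mix takes nothing from FCC naphtha, raffinate — only heavy naphtha. There the energy constraint is tight.
So heavy naphtha = 1.4447 barrels.
Total cost: 77.29·1.4447 = 111.6609.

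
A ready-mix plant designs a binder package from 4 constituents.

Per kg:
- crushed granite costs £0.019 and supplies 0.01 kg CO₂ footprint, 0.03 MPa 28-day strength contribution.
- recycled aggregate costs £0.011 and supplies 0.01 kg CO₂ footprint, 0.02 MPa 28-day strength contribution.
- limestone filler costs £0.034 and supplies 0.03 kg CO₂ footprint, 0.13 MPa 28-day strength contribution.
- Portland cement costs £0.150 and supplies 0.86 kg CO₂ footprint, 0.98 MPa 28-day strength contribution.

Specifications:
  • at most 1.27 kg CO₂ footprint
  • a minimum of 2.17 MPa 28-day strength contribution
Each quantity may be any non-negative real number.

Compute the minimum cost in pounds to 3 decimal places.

£0.439

Let x1 = kg of crushed granite, x2 = kg of recycled aggregate, x3 = kg of limestone filler, x4 = kg of Portland cement.
min 0.019x1 + 0.011x2 + 0.034x3 + 0.15x4 s.t.:
  0.01x1 + 0.01x2 + 0.03x3 + 0.86x4 ≤ 1.27   (CO₂ footprint)
  0.03x1 + 0.02x2 + 0.13x3 + 0.98x4 ≥ 2.17   (28-day strength contribution)
  x1, x2, x3, x4 ≥ 0.
At the optimum only limestone filler, Portland cement are positive (crushed granite, recycled aggregate = 0). The CO₂ footprint and 28-day strength contribution requirements are met with equality.
Optimal quantities: limestone filler = 7.544 kg, Portland cement = 1.214 kg.
Cost = 0.034·7.544 + 0.15·1.214 = 0.43860.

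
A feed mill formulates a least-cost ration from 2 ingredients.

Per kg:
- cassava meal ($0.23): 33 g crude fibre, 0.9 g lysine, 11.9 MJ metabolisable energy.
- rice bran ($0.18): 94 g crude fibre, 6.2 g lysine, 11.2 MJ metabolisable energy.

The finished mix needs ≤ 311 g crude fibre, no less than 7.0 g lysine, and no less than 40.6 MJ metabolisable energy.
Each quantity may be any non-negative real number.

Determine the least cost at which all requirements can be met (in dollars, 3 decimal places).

Set it up as a linear program. Let x1 = kg of cassava meal, x2 = kg of rice bran.
Minimise 0.23x1 + 0.18x2 with:
  33x1 + 94x2 ≤ 311   (crude fibre)
  0.9x1 + 6.2x2 ≥ 7   (lysine)
  11.9x1 + 11.2x2 ≥ 40.6   (metabolisable energy)
  x1, x2 ≥ 0.
Both inputs are positive at the optimum. The crude fibre and metabolisable energy requirements are met with equality.
So cassava meal = 0.4449 kg, rice bran = 3.152 kg.
Hence cost = 0.23·0.4449 + 0.18·3.152 = $0.66969.

$0.670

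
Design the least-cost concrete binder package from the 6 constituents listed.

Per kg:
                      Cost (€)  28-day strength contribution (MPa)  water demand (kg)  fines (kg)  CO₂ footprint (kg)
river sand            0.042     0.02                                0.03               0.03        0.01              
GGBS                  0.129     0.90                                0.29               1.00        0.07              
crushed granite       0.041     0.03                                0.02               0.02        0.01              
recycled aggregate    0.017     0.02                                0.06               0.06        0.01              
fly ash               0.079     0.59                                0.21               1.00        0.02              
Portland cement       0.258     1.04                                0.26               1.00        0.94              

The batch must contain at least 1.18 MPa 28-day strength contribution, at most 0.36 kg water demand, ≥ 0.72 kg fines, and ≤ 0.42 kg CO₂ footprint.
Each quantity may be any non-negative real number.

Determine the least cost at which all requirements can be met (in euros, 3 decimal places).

€0.198

This is a linear program. Let x1 = kg of river sand, x2 = kg of GGBS, x3 = kg of crushed granite, x4 = kg of recycled aggregate, x5 = kg of fly ash, x6 = kg of Portland cement.
Minimize 0.042x1 + 0.129x2 + 0.041x3 + 0.017x4 + 0.079x5 + 0.258x6 subject to:
  0.02x1 + 0.9x2 + 0.03x3 + 0.02x4 + 0.59x5 + 1.04x6 ≥ 1.18   (28-day strength contribution)
  0.03x1 + 0.29x2 + 0.02x3 + 0.06x4 + 0.21x5 + 0.26x6 ≤ 0.36   (water demand)
  0.03x1 + 1x2 + 0.02x3 + 0.06x4 + 1x5 + 1x6 ≥ 0.72   (fines)
  0.01x1 + 0.07x2 + 0.01x3 + 0.01x4 + 0.02x5 + 0.94x6 ≤ 0.42   (CO₂ footprint)
  x1, x2, x3, x4, x5, x6 ≥ 0.
The minimum-cost mix takes nothing from river sand, crushed granite, recycled aggregate, fly ash — only GGBS, Portland cement. Binding constraints: 28-day strength contribution and water demand.
Solving gives x2 = 1, x6 = 0.2692.
Hence cost = 0.129·1 + 0.258·0.2692 = €0.19845.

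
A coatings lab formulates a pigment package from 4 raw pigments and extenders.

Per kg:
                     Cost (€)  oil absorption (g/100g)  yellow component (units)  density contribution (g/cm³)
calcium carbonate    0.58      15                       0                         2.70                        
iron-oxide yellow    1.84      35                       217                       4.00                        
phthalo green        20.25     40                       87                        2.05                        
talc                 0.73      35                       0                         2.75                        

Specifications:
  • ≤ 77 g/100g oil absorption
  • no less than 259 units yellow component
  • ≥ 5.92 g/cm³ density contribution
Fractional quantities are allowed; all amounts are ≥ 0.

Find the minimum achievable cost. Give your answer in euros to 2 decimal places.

€2.44

Set it up as a linear program. Let x1 = kg of calcium carbonate, x2 = kg of iron-oxide yellow, x3 = kg of phthalo green, x4 = kg of talc.
min 0.58x1 + 1.84x2 + 20.25x3 + 0.73x4 s.t.:
  15x1 + 35x2 + 40x3 + 35x4 ≤ 77   (oil absorption)
  217x2 + 87x3 ≥ 259   (yellow component)
  2.7x1 + 4x2 + 2.05x3 + 2.75x4 ≥ 5.92   (density contribution)
  x1, x2, x3, x4 ≥ 0.
The cheapest feasible vertex uses only calcium carbonate, iron-oxide yellow; phthalo green, talc are not used. Binding constraints: yellow component and density contribution.
Solving gives x1 = 0.4244, x2 = 1.194.
Total cost: 0.58·0.4244 + 1.84·1.194 = 2.4431.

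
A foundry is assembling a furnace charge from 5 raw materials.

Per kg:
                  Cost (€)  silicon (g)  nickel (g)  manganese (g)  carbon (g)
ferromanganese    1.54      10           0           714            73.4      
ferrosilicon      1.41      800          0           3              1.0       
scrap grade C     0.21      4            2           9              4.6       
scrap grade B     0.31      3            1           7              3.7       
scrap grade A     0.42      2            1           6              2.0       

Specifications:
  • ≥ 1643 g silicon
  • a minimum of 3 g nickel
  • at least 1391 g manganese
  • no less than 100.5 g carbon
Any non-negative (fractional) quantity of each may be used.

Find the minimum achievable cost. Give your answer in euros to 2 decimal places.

This is a linear program. Let x1 = kg of ferromanganese, x2 = kg of ferrosilicon, x3 = kg of scrap grade C, x4 = kg of scrap grade B, x5 = kg of scrap grade A.
min 1.54x1 + 1.41x2 + 0.21x3 + 0.31x4 + 0.42x5 s.t.:
  10x1 + 800x2 + 4x3 + 3x4 + 2x5 ≥ 1643   (silicon)
  2x3 + 1x4 + 1x5 ≥ 3   (nickel)
  714x1 + 3x2 + 9x3 + 7x4 + 6x5 ≥ 1391   (manganese)
  73.4x1 + 1x2 + 4.6x3 + 3.7x4 + 2x5 ≥ 100.5   (carbon)
  x1, x2, x3, x4, x5 ≥ 0.
The cheapest feasible vertex uses only ferromanganese, ferrosilicon, scrap grade C; scrap grade B, scrap grade A are not used. The silicon, nickel, manganese requirements are met with equality.
Optimal quantities: ferromanganese = 1.921 kg, ferrosilicon = 2.022 kg, scrap grade C = 1.5 kg.
Hence cost = 1.54·1.921 + 1.41·2.022 + 0.21·1.5 = €6.1244.

€6.12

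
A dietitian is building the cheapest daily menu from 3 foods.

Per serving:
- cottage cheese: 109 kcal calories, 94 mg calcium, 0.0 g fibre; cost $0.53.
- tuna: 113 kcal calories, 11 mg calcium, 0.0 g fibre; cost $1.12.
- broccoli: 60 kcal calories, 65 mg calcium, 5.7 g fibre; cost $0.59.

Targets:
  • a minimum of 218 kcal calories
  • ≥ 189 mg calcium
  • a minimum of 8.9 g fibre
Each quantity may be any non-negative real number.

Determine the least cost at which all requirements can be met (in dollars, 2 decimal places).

Set it up as a linear program. Let x1 = servings of cottage cheese, x2 = servings of tuna, x3 = servings of broccoli.
Minimize 0.53x1 + 1.12x2 + 0.59x3 subject to:
  109x1 + 113x2 + 60x3 ≥ 218   (calories)
  94x1 + 11x2 + 65x3 ≥ 189   (calcium)
  5.7x3 ≥ 8.9   (fibre)
  x1, x2, x3 ≥ 0.
The optimal basis is {cottage cheese, broccoli}; tuna drops out. Binding constraints: calories and fibre.
Solving gives x1 = 1.141, x3 = 1.561.
Objective = 0.53·1.141 + 0.59·1.561 = 1.5257.

$1.53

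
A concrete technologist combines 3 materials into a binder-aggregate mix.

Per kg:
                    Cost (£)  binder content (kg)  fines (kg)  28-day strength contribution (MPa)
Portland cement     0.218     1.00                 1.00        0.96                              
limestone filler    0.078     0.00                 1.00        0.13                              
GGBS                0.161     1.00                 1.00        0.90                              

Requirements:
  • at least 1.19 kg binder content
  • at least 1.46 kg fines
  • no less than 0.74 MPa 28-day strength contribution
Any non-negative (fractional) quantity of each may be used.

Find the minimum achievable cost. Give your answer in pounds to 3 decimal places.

£0.213

This is a linear program. Let x1 = kg of Portland cement, x2 = kg of limestone filler, x3 = kg of GGBS.
Minimise 0.218x1 + 0.078x2 + 0.161x3 s.t.:
  1x1 + 1x3 ≥ 1.19   (binder content)
  1x1 + 1x2 + 1x3 ≥ 1.46   (fines)
  0.96x1 + 0.13x2 + 0.9x3 ≥ 0.74   (28-day strength contribution)
  x1, x2, x3 ≥ 0.
At the optimum only limestone filler, GGBS are positive (Portland cement = 0). The binder content and fines requirements are met with equality.
Solving gives x2 = 0.27, x3 = 1.19.
Objective = 0.078·0.27 + 0.161·1.19 = 0.21265.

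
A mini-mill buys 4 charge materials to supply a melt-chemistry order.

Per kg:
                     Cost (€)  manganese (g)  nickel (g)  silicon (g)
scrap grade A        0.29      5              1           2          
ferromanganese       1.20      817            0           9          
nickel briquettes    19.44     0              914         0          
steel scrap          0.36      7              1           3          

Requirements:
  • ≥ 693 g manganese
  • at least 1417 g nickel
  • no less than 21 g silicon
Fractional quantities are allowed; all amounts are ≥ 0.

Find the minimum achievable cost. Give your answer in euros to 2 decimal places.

€32.66

Treat it as an LP. Let x1 = kg of scrap grade A, x2 = kg of ferromanganese, x3 = kg of nickel briquettes, x4 = kg of steel scrap.
Minimise 0.29x1 + 1.2x2 + 19.44x3 + 0.36x4 with:
  5x1 + 817x2 + 7x4 ≥ 693   (manganese)
  1x1 + 914x3 + 1x4 ≥ 1417   (nickel)
  2x1 + 9x2 + 3x4 ≥ 21   (silicon)
  x1, x2, x3, x4 ≥ 0.
At the optimum only ferromanganese, nickel briquettes, steel scrap are positive (scrap grade A = 0). There the manganese, nickel, silicon constraints are tight.
Optimal quantities: ferromanganese = 0.80905 kg, nickel briquettes = 1.5453 kg, steel scrap = 4.5729 kg.
Hence cost = 1.2·0.80905 + 19.44·1.5453 + 0.36·4.5729 = €32.6577.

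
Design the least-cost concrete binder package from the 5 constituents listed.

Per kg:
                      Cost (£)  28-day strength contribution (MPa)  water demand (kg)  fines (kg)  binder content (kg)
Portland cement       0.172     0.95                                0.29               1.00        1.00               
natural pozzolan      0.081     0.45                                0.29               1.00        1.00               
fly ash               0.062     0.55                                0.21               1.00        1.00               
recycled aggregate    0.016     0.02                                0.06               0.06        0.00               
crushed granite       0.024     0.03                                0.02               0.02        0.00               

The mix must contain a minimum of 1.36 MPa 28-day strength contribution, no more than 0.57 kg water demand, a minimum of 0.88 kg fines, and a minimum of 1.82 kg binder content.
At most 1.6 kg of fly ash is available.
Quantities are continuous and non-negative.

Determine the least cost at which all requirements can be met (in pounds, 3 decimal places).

Treat it as an LP. Let x1 = kg of Portland cement, x2 = kg of natural pozzolan, x3 = kg of fly ash, x4 = kg of recycled aggregate, x5 = kg of crushed granite.
Minimize 0.172x1 + 0.081x2 + 0.062x3 + 0.016x4 + 0.024x5 s.t.:
  0.95x1 + 0.45x2 + 0.55x3 + 0.02x4 + 0.03x5 ≥ 1.36   (28-day strength contribution)
  0.29x1 + 0.29x2 + 0.21x3 + 0.06x4 + 0.02x5 ≤ 0.57   (water demand)
  1x1 + 1x2 + 1x3 + 0.06x4 + 0.02x5 ≥ 0.88   (fines)
  1x1 + 1x2 + 1x3 ≥ 1.82   (binder content)
  x3 ≤ 1.6
  x1, x2, x3, x4, x5 ≥ 0.
The minimum-cost mix takes nothing from recycled aggregate, crushed granite — only Portland cement, natural pozzolan, fly ash. Binding constraints: 28-day strength contribution, water demand, the fly ash cap.
Optimal quantities: Portland cement = 0.2338 kg, natural pozzolan = 0.5731 kg, fly ash = 1.6 kg.
Total cost: 0.172·0.2338 + 0.081·0.5731 + 0.062·1.6 = 0.18583.

£0.186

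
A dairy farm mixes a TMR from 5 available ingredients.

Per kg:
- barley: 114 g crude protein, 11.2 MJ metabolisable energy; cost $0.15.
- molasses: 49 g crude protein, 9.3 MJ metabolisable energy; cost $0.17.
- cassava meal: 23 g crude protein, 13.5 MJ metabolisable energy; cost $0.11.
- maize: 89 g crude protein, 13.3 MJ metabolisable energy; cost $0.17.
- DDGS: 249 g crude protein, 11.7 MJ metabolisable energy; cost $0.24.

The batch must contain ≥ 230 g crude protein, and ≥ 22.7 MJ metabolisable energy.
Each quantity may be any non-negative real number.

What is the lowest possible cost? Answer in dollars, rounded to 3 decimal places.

This is a linear program. Let x1 = kg of barley, x2 = kg of molasses, x3 = kg of cassava meal, x4 = kg of maize, x5 = kg of DDGS.
Minimise 0.15x1 + 0.17x2 + 0.11x3 + 0.17x4 + 0.24x5 s.t.:
  114x1 + 49x2 + 23x3 + 89x4 + 249x5 ≥ 230   (crude protein)
  11.2x1 + 9.3x2 + 13.5x3 + 13.3x4 + 11.7x5 ≥ 22.7   (metabolisable energy)
  x1, x2, x3, x4, x5 ≥ 0.
At the optimum only barley, cassava meal are positive (molasses, maize, DDGS = 0). Binding constraints: crude protein and metabolisable energy.
So barley = 2.016 kg, cassava meal = 0.009209 kg.
Total cost: 0.15·2.016 + 0.11·0.009209 = 0.30341.

$0.303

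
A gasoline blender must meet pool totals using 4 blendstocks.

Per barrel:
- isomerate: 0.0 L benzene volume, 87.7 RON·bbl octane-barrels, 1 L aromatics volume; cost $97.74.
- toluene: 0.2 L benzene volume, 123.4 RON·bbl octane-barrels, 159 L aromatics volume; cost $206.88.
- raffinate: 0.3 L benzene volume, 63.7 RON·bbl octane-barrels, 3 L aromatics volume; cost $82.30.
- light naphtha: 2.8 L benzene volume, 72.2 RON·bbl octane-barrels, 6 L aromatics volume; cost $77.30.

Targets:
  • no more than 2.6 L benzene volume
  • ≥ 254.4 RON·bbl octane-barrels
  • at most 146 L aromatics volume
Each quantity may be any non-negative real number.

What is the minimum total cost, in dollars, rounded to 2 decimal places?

$280.58

This is a linear program. Let x1 = barrels of isomerate, x2 = barrels of toluene, x3 = barrels of raffinate, x4 = barrels of light naphtha.
Minimize 97.74x1 + 206.88x2 + 82.3x3 + 77.3x4 subject to:
  0.2x2 + 0.3x3 + 2.8x4 ≤ 2.6   (benzene volume)
  87.7x1 + 123.4x2 + 63.7x3 + 72.2x4 ≥ 254.4   (octane-barrels)
  1x1 + 159x2 + 3x3 + 6x4 ≤ 146   (aromatics volume)
  x1, x2, x3, x4 ≥ 0.
At the optimum only isomerate, light naphtha are positive (toluene, raffinate = 0). There the benzene volume and octane-barrels constraints are tight.
Optimal quantities: isomerate = 2.1363 barrels, light naphtha = 0.92857 barrels.
Objective = 97.74·2.1363 + 77.3·0.92857 = 280.5804.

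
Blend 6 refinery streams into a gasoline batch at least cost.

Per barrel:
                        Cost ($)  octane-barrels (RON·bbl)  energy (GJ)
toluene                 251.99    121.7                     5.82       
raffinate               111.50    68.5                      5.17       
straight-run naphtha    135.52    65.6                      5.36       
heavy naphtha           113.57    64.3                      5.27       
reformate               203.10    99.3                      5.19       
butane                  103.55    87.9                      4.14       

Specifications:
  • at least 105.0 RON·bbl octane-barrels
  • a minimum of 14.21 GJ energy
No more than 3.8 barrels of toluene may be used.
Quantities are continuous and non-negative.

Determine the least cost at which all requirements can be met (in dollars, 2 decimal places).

$306.23

Treat it as an LP. Let x1 = barrels of toluene, x2 = barrels of raffinate, x3 = barrels of straight-run naphtha, x4 = barrels of heavy naphtha, x5 = barrels of reformate, x6 = barrels of butane.
Minimise 251.99x1 + 111.5x2 + 135.52x3 + 113.57x4 + 203.1x5 + 103.55x6 subject to:
  121.7x1 + 68.5x2 + 65.6x3 + 64.3x4 + 99.3x5 + 87.9x6 ≥ 105   (octane-barrels)
  5.82x1 + 5.17x2 + 5.36x3 + 5.27x4 + 5.19x5 + 4.14x6 ≥ 14.21   (energy)
  x1 ≤ 3.8
  x1, x2, x3, x4, x5, x6 ≥ 0.
At the optimum only heavy naphtha is positive (toluene, raffinate, straight-run naphtha, reformate, butane = 0). Binding constraint: energy.
So heavy naphtha = 2.6964 barrels.
Total cost: 113.57·2.6964 = 306.2301.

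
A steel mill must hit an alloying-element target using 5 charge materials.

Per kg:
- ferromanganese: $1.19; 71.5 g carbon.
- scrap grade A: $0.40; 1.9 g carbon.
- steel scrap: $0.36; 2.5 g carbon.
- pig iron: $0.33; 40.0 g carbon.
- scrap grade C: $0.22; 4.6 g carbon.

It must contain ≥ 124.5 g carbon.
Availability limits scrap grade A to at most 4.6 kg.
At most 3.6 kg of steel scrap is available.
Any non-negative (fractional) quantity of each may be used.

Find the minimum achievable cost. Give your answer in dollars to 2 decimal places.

$1.03

This is a linear program. Let x1 = kg of ferromanganese, x2 = kg of scrap grade A, x3 = kg of steel scrap, x4 = kg of pig iron, x5 = kg of scrap grade C.
Minimize 1.19x1 + 0.4x2 + 0.36x3 + 0.33x4 + 0.22x5 s.t.:
  71.5x1 + 1.9x2 + 2.5x3 + 40x4 + 4.6x5 ≥ 124.5   (carbon)
  x2 ≤ 4.6
  x3 ≤ 3.6
  x1, x2, x3, x4, x5 ≥ 0.
The minimum-cost mix takes nothing from ferromanganese, scrap grade A, steel scrap, scrap grade C — only pig iron. There the carbon constraint is tight.
Optimal quantities: pig iron = 3.112 kg.
Total cost: 0.33·3.112 = 1.0270.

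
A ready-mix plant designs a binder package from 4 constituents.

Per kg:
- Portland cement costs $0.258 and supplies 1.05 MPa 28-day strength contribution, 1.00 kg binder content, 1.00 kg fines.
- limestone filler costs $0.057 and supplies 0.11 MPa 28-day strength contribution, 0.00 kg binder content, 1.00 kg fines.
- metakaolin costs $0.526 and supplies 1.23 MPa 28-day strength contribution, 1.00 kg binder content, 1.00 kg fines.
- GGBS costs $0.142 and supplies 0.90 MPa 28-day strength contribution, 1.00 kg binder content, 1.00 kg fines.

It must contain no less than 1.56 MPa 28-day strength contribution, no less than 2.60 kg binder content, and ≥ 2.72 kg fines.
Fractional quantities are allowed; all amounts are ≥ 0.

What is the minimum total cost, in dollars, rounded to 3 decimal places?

$0.376

Let x1 = kg of Portland cement, x2 = kg of limestone filler, x3 = kg of metakaolin, x4 = kg of GGBS.
Minimise 0.258x1 + 0.057x2 + 0.526x3 + 0.142x4 with:
  1.05x1 + 0.11x2 + 1.23x3 + 0.9x4 ≥ 1.56   (28-day strength contribution)
  1x1 + 1x3 + 1x4 ≥ 2.6   (binder content)
  1x1 + 1x2 + 1x3 + 1x4 ≥ 2.72   (fines)
  x1, x2, x3, x4 ≥ 0.
The minimum-cost mix takes nothing from Portland cement, metakaolin — only limestone filler, GGBS. There the binder content and fines constraints are tight.
Optimal quantities: limestone filler = 0.12 kg, GGBS = 2.6 kg.
Cost = 0.057·0.12 + 0.142·2.6 = 0.37604.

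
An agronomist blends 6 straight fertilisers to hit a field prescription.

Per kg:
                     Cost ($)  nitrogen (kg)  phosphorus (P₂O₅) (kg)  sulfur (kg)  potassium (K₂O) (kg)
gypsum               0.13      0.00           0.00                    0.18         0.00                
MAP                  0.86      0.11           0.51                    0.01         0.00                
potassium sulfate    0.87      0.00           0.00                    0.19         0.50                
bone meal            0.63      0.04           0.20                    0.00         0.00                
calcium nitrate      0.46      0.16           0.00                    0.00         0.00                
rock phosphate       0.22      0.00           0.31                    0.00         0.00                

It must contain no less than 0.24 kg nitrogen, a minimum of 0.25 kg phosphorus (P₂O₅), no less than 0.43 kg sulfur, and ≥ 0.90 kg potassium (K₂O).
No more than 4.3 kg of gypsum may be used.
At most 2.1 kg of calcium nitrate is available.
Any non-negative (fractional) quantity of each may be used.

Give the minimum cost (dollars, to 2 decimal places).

Set it up as a linear program. Let x1 = kg of gypsum, x2 = kg of MAP, x3 = kg of potassium sulfate, x4 = kg of bone meal, x5 = kg of calcium nitrate, x6 = kg of rock phosphate.
Minimize 0.13x1 + 0.86x2 + 0.87x3 + 0.63x4 + 0.46x5 + 0.22x6 subject to:
  0.11x2 + 0.04x4 + 0.16x5 ≥ 0.24   (nitrogen)
  0.51x2 + 0.2x4 + 0.31x6 ≥ 0.25   (phosphorus (P₂O₅))
  0.18x1 + 0.01x2 + 0.19x3 ≥ 0.43   (sulfur)
  0.5x3 ≥ 0.9   (potassium (K₂O))
  x1 ≤ 4.3
  x5 ≤ 2.1
  x1, x2, x3, x4, x5, x6 ≥ 0.
The minimum-cost mix takes nothing from MAP, bone meal — only gypsum, potassium sulfate, calcium nitrate, rock phosphate. The nitrogen, phosphorus (P₂O₅), sulfur, potassium (K₂O) requirements are met with equality.
That vertex is x1 = 0.4889, x3 = 1.8, x5 = 1.5, x6 = 0.8065.
Objective = 0.13·0.4889 + 0.87·1.8 + 0.46·1.5 + 0.22·0.8065 = 2.4970.

$2.50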